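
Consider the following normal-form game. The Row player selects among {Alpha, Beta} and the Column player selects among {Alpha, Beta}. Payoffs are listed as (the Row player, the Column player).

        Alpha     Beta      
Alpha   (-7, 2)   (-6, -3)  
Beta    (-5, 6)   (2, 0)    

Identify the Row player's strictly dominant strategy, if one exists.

Check whether one of the Row player's strategies beats all alternatives regardless of what the opponent does.
Beta strictly dominates: vs Alpha: -5 > -7; vs Beta: 2 > -6.

Beta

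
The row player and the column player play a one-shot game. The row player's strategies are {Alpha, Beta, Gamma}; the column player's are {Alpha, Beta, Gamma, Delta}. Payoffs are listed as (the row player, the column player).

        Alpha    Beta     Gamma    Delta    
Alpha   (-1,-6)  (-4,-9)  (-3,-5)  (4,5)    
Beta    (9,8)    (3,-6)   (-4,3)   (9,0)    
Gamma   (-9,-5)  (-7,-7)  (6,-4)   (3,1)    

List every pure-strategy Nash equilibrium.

(Beta, Alpha)

Check mutual best responses: a cell is a NE iff neither player can gain by unilaterally deviating.
The row player's best responses — vs Alpha: Beta (payoff 9); vs Beta: Beta (payoff 3); vs Gamma: Gamma (payoff 6); vs Delta: Beta (payoff 9).
The column player's best responses — vs Alpha: Delta (payoff 5); vs Beta: Alpha (payoff 8); vs Gamma: Delta (payoff 1).
The only mutual best response is (Beta, Alpha); neither player gains by switching there.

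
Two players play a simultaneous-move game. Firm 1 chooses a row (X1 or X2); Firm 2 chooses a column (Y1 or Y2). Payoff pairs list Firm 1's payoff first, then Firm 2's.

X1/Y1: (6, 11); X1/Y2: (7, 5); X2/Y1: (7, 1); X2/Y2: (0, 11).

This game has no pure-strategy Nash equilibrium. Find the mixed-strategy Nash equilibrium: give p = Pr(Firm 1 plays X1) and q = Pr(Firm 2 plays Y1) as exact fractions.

Each player's mixing probability is pinned down by making the *other* player indifferent.
Firm 2 indifferent between Y1 and Y2: p·11 + (1−p)·1 = p·5 + (1−p)·11 ⟹ 1 + 10p = 11 + (-6)p ⟹ p = 5/8.
Firm 1 indifferent between X1 and X2: q·6 + (1−q)·7 = q·7 + (1−q)·0 ⟹ 7 + (-1)q = 0 + 7q ⟹ q = 7/8.

p = 5/8, q = 7/8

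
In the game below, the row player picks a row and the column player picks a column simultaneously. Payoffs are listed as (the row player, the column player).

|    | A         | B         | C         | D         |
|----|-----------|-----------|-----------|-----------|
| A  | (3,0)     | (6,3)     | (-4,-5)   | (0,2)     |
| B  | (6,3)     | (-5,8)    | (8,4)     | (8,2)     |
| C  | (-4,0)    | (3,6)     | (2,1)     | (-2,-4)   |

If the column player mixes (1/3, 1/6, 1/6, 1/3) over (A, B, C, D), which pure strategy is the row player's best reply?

The row player's best reply maximizes expected payoff against the mix.
A: (1/3)·3 + (1/6)·6 + (1/6)·(-4) + (1/3)·0 = 4/3
B: (1/3)·6 + (1/6)·(-5) + (1/6)·8 + (1/3)·8 = 31/6
C: (1/3)·(-4) + (1/6)·3 + (1/6)·2 + (1/3)·(-2) = -7/6
Highest expected payoff is 31/6, from B.

B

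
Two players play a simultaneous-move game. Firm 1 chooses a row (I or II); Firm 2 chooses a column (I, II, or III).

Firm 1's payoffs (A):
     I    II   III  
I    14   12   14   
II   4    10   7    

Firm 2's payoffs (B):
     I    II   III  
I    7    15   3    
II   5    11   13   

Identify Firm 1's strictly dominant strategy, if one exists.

I

A strategy is strictly dominant if it gives Firm 1 a strictly higher payoff than every other strategy, against every choice by the opponent.
I strictly dominates: vs I: 14 > 4; vs II: 12 > 10; vs III: 14 > 7.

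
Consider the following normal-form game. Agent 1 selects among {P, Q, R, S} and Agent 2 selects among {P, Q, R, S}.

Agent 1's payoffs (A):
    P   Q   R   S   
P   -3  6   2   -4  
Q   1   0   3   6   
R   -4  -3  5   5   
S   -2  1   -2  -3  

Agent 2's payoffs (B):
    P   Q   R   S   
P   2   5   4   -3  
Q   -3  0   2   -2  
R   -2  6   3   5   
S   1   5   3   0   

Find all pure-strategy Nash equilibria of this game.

(P, Q)

Check mutual best responses: a cell is a NE iff neither player can gain by unilaterally deviating.
Agent 1's best responses — vs P: Q (payoff 1); vs Q: P (payoff 6); vs R: R (payoff 5); vs S: Q (payoff 6).
Agent 2's best responses — vs P: Q (payoff 5); vs Q: R (payoff 2); vs R: Q (payoff 6); vs S: Q (payoff 5).
The only mutual best response is (P, Q); neither player gains by switching there.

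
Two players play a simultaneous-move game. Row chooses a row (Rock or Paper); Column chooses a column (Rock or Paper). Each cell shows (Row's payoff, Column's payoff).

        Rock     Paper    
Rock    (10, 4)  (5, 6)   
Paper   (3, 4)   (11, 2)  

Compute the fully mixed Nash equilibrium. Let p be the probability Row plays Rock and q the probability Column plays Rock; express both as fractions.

In a mixed NE each player is indifferent between their pure strategies, so the opponent's mix sets the indifference.
Column indifferent between Rock and Paper: p·4 + (1−p)·4 = p·6 + (1−p)·2 ⟹ 4 + 0p = 2 + 4p ⟹ p = 1/2.
Row indifferent between Rock and Paper: q·10 + (1−q)·5 = q·3 + (1−q)·11 ⟹ 5 + 5q = 11 + (-8)q ⟹ q = 6/13.

p = 1/2, q = 6/13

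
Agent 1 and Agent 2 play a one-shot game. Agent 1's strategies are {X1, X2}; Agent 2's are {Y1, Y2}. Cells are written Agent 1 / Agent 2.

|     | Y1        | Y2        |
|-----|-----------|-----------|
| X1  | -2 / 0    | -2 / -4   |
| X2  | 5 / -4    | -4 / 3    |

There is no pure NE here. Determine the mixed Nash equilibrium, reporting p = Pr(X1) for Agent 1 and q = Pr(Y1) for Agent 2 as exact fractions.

Each player's mixing probability is pinned down by making the *other* player indifferent.
Agent 2 indifferent between Y1 and Y2: p·0 + (1−p)·(-4) = p·(-4) + (1−p)·3 ⟹ (-4) + 4p = 3 + (-7)p ⟹ p = 7/11.
Agent 1 indifferent between X1 and X2: q·(-2) + (1−q)·(-2) = q·5 + (1−q)·(-4) ⟹ (-2) + 0q = (-4) + 9q ⟹ q = 2/9.

p = 7/11, q = 2/9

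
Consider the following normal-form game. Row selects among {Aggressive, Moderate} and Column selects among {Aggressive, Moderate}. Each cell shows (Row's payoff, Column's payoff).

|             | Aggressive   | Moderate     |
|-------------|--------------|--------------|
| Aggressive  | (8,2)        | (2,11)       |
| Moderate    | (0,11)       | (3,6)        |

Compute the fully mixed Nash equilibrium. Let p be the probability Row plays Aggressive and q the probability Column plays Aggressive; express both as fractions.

p = 5/14, q = 1/9

Each player's mixing probability is pinned down by making the *other* player indifferent.
Column indifferent between Aggressive and Moderate: p·2 + (1−p)·11 = p·11 + (1−p)·6 ⟹ 11 + (-9)p = 6 + 5p ⟹ p = 5/14.
Row indifferent between Aggressive and Moderate: q·8 + (1−q)·2 = q·0 + (1−q)·3 ⟹ 2 + 6q = 3 + (-3)q ⟹ q = 1/9.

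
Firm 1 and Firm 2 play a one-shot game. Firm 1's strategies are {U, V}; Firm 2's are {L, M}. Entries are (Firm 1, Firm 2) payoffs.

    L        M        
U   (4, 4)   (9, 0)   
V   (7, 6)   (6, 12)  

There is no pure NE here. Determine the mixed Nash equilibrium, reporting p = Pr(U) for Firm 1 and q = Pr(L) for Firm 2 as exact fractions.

p = 3/5, q = 1/2

Each player's mixing probability is pinned down by making the *other* player indifferent.
Firm 2 indifferent between L and M: p·4 + (1−p)·6 = p·0 + (1−p)·12 ⟹ 6 + (-2)p = 12 + (-12)p ⟹ p = 3/5.
Firm 1 indifferent between U and V: q·4 + (1−q)·9 = q·7 + (1−q)·6 ⟹ 9 + (-5)q = 6 + 1q ⟹ q = 1/2.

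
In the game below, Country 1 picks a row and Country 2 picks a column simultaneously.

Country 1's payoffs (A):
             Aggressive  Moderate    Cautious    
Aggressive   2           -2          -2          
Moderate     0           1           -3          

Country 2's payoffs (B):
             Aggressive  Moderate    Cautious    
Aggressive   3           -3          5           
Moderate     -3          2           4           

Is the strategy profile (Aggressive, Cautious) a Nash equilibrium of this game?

Holding Country 2 at Cautious: Country 1 gets -2 from Aggressive, versus -3 from Moderate. No profitable deviation for Country 1.
Holding Country 1 at Aggressive: Country 2 gets 5 from Cautious, versus 3 from Aggressive, -3 from Moderate. No profitable deviation for Country 2 either.

Yes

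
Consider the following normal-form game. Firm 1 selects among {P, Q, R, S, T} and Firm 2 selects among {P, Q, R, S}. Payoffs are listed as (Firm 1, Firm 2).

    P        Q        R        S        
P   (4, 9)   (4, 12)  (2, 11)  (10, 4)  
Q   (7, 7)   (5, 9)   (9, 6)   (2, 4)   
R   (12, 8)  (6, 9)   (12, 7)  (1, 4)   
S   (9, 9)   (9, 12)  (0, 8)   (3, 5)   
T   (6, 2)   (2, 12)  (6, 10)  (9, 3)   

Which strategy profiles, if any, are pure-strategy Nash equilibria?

Check mutual best responses: a cell is a NE iff neither player can gain by unilaterally deviating.
Firm 1's best responses — vs P: R (payoff 12); vs Q: S (payoff 9); vs R: R (payoff 12); vs S: P (payoff 10).
Firm 2's best responses — vs P: Q (payoff 12); vs Q: Q (payoff 9); vs R: Q (payoff 9); vs S: Q (payoff 12); vs T: Q (payoff 12).
The only mutual best response is (S, Q); neither player gains by switching there.

(S, Q)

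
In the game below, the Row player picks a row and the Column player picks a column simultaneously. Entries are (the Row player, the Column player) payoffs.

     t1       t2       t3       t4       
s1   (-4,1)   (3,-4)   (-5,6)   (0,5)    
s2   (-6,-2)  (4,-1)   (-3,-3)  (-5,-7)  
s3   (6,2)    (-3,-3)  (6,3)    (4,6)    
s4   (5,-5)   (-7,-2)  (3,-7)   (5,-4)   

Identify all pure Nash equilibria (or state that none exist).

(s2, t2)

A profile is a Nash equilibrium when each player is best-responding to the other.
The Row player's best responses — vs t1: s3 (payoff 6); vs t2: s2 (payoff 4); vs t3: s3 (payoff 6); vs t4: s4 (payoff 5).
The Column player's best responses — vs s1: t3 (payoff 6); vs s2: t2 (payoff -1); vs s3: t4 (payoff 6); vs s4: t2 (payoff -2).
The only mutual best response is (s2, t2); neither player gains by switching there.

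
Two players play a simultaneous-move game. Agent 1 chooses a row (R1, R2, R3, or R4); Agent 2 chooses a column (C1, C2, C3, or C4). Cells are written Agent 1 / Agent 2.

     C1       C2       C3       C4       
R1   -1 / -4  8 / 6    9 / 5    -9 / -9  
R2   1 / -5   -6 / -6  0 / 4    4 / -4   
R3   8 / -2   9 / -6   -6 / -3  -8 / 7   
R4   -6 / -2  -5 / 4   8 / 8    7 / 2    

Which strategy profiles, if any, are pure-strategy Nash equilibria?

No pure-strategy Nash equilibrium

Check mutual best responses: a cell is a NE iff neither player can gain by unilaterally deviating.
Agent 1's best responses — vs C1: R3 (payoff 8); vs C2: R3 (payoff 9); vs C3: R1 (payoff 9); vs C4: R4 (payoff 7).
Agent 2's best responses — vs R1: C2 (payoff 6); vs R2: C3 (payoff 4); vs R3: C4 (payoff 7); vs R4: C3 (payoff 8).
No cell has both players best-responding. For instance, Agent 1's best reply to C1 is R3, but against R3 Agent 2 prefers C4 over C1.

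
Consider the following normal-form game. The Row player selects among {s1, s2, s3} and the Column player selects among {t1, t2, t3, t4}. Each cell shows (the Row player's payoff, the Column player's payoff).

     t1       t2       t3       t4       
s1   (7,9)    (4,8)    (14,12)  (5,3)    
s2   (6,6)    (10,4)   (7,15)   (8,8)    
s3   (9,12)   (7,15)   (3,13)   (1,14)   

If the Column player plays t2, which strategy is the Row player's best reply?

s2

With the Column player fixed at t2, the Row player's payoffs are: s1 → 4, s2 → 10, s3 → 7.
The maximum is 10, achieved by s2.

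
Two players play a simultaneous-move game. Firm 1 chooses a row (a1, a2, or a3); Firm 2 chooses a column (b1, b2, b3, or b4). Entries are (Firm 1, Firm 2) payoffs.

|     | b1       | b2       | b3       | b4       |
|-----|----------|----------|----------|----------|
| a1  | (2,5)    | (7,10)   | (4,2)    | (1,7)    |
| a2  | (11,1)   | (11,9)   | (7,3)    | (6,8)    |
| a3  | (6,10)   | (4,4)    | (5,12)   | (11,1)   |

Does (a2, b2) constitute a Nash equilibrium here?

Yes

Holding Firm 2 at b2: Firm 1 gets 11 from a2, versus 7 from a1, 4 from a3. No profitable deviation for Firm 1.
Holding Firm 1 at a2: Firm 2 gets 9 from b2, versus 1 from b1, 3 from b3, 8 from b4. No profitable deviation for Firm 2 either.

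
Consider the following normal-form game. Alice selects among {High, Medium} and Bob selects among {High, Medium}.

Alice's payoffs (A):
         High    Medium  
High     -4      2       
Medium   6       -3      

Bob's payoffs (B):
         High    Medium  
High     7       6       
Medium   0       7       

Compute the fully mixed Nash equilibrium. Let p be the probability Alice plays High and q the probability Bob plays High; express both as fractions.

p = 7/8, q = 1/3

Each player's mixing probability is pinned down by making the *other* player indifferent.
Bob indifferent between High and Medium: p·7 + (1−p)·0 = p·6 + (1−p)·7 ⟹ 0 + 7p = 7 + (-1)p ⟹ p = 7/8.
Alice indifferent between High and Medium: q·(-4) + (1−q)·2 = q·6 + (1−q)·(-3) ⟹ 2 + (-6)q = (-3) + 9q ⟹ q = 1/3.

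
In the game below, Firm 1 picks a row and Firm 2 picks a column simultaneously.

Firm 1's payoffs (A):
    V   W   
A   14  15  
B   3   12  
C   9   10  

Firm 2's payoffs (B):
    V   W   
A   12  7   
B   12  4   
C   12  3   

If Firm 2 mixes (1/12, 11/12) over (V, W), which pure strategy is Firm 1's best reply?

Firm 1's best reply maximizes expected payoff against the mix.
A: (1/12)·14 + (11/12)·15 = 179/12
B: (1/12)·3 + (11/12)·12 = 45/4
C: (1/12)·9 + (11/12)·10 = 119/12
Highest expected payoff is 179/12, from A.

A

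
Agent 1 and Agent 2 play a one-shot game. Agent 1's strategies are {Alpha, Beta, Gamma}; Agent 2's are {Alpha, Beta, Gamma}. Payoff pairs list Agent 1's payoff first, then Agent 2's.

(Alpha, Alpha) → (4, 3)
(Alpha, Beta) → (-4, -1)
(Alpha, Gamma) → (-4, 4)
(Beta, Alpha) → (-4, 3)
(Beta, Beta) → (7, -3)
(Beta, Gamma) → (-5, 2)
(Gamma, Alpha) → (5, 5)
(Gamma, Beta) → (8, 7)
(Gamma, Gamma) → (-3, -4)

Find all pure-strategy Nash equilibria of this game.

(Gamma, Beta)

Check mutual best responses: a cell is a NE iff neither player can gain by unilaterally deviating.
Agent 1's best responses — vs Alpha: Gamma (payoff 5); vs Beta: Gamma (payoff 8); vs Gamma: Gamma (payoff -3).
Agent 2's best responses — vs Alpha: Gamma (payoff 4); vs Beta: Alpha (payoff 3); vs Gamma: Beta (payoff 7).
The only mutual best response is (Gamma, Beta); neither player gains by switching there.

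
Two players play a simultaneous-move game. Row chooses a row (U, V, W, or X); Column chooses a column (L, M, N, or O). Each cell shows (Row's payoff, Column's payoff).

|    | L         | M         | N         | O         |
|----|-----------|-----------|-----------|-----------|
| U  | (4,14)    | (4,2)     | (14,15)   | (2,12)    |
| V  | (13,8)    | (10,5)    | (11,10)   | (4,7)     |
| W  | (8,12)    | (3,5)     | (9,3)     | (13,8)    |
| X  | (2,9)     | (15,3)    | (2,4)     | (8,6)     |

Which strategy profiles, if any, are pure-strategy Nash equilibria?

(U, N)

A profile is a Nash equilibrium when each player is best-responding to the other.
Row's best responses — vs L: V (payoff 13); vs M: X (payoff 15); vs N: U (payoff 14); vs O: W (payoff 13).
Column's best responses — vs U: N (payoff 15); vs V: N (payoff 10); vs W: L (payoff 12); vs X: L (payoff 9).
The only mutual best response is (U, N); neither player gains by switching there.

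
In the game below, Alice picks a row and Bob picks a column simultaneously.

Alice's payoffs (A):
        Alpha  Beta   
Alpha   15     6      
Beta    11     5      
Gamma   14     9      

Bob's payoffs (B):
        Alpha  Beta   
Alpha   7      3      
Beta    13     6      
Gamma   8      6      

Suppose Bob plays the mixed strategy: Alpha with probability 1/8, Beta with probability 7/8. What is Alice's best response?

Alice's best reply maximizes expected payoff against the mix.
Alpha: (1/8)·15 + (7/8)·6 = 57/8
Beta: (1/8)·11 + (7/8)·5 = 23/4
Gamma: (1/8)·14 + (7/8)·9 = 77/8
Highest expected payoff is 77/8, from Gamma.

Gamma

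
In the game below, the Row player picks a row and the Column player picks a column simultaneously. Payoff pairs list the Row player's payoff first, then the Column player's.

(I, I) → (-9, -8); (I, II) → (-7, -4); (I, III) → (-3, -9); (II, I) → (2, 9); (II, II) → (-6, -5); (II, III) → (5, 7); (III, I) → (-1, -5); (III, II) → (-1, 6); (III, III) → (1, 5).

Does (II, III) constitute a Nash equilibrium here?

Holding the Column player at III: the Row player gets 5 from II, versus -3 from I, 1 from III. No profitable deviation for the Row player.
Holding the Row player at II: the Column player gets 7 from III but could get 9 by switching to I. The Column player has a profitable deviation.

No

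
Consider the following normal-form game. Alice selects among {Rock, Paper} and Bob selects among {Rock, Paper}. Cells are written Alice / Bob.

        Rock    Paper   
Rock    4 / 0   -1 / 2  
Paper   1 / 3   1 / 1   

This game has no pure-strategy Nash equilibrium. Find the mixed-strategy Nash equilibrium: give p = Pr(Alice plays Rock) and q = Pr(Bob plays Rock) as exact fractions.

p = 1/2, q = 2/5

In a mixed NE each player is indifferent between their pure strategies, so the opponent's mix sets the indifference.
Bob indifferent between Rock and Paper: p·0 + (1−p)·3 = p·2 + (1−p)·1 ⟹ 3 + (-3)p = 1 + 1p ⟹ p = 1/2.
Alice indifferent between Rock and Paper: q·4 + (1−q)·(-1) = q·1 + (1−q)·1 ⟹ (-1) + 5q = 1 + 0q ⟹ q = 2/5.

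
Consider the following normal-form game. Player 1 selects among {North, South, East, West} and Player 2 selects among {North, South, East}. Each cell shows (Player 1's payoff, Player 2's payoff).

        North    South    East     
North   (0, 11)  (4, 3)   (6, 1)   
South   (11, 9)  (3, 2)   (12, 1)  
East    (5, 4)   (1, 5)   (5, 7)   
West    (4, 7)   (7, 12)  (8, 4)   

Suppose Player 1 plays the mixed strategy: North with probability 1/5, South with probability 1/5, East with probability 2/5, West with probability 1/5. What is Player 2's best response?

North

Compute Player 2's expected payoff from each pure strategy against the given mix.
North: (1/5)·11 + (1/5)·9 + (2/5)·4 + (1/5)·7 = 7
South: (1/5)·3 + (1/5)·2 + (2/5)·5 + (1/5)·12 = 27/5
East: (1/5)·1 + (1/5)·1 + (2/5)·7 + (1/5)·4 = 4
Highest expected payoff is 7, from North.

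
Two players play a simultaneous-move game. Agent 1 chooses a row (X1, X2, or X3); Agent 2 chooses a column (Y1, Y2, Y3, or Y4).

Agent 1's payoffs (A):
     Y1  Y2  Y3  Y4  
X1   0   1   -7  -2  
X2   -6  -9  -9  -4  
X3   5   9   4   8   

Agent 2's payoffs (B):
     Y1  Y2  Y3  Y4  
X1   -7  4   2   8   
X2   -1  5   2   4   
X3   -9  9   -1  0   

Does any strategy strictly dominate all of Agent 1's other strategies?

A strategy is strictly dominant if it gives Agent 1 a strictly higher payoff than every other strategy, against every choice by the opponent.
X3 strictly dominates: vs Y1: 5 > each of {0, -6}; vs Y2: 9 > each of {1, -9}; vs Y3: 4 > each of {-7, -9}; vs Y4: 8 > each of {-2, -4}.

X3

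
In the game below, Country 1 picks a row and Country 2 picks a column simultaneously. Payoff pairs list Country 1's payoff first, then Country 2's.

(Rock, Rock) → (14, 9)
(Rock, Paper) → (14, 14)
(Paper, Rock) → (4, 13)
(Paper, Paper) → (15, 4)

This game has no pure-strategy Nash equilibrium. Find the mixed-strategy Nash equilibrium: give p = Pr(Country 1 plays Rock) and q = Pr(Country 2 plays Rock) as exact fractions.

p = 9/14, q = 1/11

Each player's mixing probability is pinned down by making the *other* player indifferent.
Country 2 indifferent between Rock and Paper: p·9 + (1−p)·13 = p·14 + (1−p)·4 ⟹ 13 + (-4)p = 4 + 10p ⟹ p = 9/14.
Country 1 indifferent between Rock and Paper: q·14 + (1−q)·14 = q·4 + (1−q)·15 ⟹ 14 + 0q = 15 + (-11)q ⟹ q = 1/11.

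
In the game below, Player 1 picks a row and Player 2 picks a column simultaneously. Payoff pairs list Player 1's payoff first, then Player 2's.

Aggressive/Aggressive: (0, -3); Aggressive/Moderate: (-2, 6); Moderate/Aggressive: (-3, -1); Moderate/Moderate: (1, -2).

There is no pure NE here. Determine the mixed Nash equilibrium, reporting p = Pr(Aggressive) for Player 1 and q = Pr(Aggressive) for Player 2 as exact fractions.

In a mixed NE each player is indifferent between their pure strategies, so the opponent's mix sets the indifference.
Player 2 indifferent between Aggressive and Moderate: p·(-3) + (1−p)·(-1) = p·6 + (1−p)·(-2) ⟹ (-1) + (-2)p = (-2) + 8p ⟹ p = 1/10.
Player 1 indifferent between Aggressive and Moderate: q·0 + (1−q)·(-2) = q·(-3) + (1−q)·1 ⟹ (-2) + 2q = 1 + (-4)q ⟹ q = 1/2.

p = 1/10, q = 1/2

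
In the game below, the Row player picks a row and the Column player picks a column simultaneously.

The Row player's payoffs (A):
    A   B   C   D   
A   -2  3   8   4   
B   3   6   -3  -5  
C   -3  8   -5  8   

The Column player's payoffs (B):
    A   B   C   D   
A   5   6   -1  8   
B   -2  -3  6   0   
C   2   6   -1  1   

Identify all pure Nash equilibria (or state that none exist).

Check mutual best responses: a cell is a NE iff neither player can gain by unilaterally deviating.
The Row player's best responses — vs A: B (payoff 3); vs B: C (payoff 8); vs C: A (payoff 8); vs D: C (payoff 8).
The Column player's best responses — vs A: D (payoff 8); vs B: C (payoff 6); vs C: B (payoff 6).
The only mutual best response is (C, B); neither player gains by switching there.

(C, B)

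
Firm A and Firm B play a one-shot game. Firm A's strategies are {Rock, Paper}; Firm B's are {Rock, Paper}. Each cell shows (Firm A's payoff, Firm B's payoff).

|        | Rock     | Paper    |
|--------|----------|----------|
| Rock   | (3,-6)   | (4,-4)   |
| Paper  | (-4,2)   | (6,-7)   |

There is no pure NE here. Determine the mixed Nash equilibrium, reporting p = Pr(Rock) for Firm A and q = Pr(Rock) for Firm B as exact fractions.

p = 9/11, q = 2/9

Each player's mixing probability is pinned down by making the *other* player indifferent.
Firm B indifferent between Rock and Paper: p·(-6) + (1−p)·2 = p·(-4) + (1−p)·(-7) ⟹ 2 + (-8)p = (-7) + 3p ⟹ p = 9/11.
Firm A indifferent between Rock and Paper: q·3 + (1−q)·4 = q·(-4) + (1−q)·6 ⟹ 4 + (-1)q = 6 + (-10)q ⟹ q = 2/9.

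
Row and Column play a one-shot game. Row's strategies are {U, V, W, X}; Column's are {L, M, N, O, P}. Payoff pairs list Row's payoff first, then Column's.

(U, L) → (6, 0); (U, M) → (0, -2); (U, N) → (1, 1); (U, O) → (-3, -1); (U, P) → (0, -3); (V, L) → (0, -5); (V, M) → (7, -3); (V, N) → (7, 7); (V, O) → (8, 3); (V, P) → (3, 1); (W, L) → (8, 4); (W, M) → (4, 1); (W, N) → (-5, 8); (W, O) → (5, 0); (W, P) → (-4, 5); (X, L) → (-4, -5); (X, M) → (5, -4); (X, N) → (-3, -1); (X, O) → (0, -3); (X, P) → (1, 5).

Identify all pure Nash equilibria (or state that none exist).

(V, N)

A profile is a Nash equilibrium when each player is best-responding to the other.
Row's best responses — vs L: W (payoff 8); vs M: V (payoff 7); vs N: V (payoff 7); vs O: V (payoff 8); vs P: V (payoff 3).
Column's best responses — vs U: N (payoff 1); vs V: N (payoff 7); vs W: N (payoff 8); vs X: P (payoff 5).
The only mutual best response is (V, N); neither player gains by switching there.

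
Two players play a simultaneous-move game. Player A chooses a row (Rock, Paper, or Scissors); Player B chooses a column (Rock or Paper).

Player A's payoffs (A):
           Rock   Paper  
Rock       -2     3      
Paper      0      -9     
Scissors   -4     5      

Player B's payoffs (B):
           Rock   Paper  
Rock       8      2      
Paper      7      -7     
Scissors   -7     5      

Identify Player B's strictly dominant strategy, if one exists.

Check whether one of Player B's strategies beats all alternatives regardless of what the opponent does.
Rock is not dominant: against Scissors, Paper gives 5 > -7.
Paper is not dominant: against Rock, Rock gives 8 > 2.
No single strategy is best against every opponent action.

No strictly dominant strategy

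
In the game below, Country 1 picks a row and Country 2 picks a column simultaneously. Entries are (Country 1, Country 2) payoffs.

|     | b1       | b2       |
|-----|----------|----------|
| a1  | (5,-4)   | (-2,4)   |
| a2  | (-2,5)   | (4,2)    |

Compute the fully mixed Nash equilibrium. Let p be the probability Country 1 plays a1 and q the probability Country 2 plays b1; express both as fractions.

Each player's mixing probability is pinned down by making the *other* player indifferent.
Country 2 indifferent between b1 and b2: p·(-4) + (1−p)·5 = p·4 + (1−p)·2 ⟹ 5 + (-9)p = 2 + 2p ⟹ p = 3/11.
Country 1 indifferent between a1 and a2: q·5 + (1−q)·(-2) = q·(-2) + (1−q)·4 ⟹ (-2) + 7q = 4 + (-6)q ⟹ q = 6/13.

p = 3/11, q = 6/13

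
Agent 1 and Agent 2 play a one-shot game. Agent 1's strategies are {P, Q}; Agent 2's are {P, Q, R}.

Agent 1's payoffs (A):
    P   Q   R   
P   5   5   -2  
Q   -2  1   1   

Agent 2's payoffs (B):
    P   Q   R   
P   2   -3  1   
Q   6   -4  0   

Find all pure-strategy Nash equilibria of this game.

(P, P)

A profile is a Nash equilibrium when each player is best-responding to the other.
Agent 1's best responses — vs P: P (payoff 5); vs Q: P (payoff 5); vs R: Q (payoff 1).
Agent 2's best responses — vs P: P (payoff 2); vs Q: P (payoff 6).
The only mutual best response is (P, P); neither player gains by switching there.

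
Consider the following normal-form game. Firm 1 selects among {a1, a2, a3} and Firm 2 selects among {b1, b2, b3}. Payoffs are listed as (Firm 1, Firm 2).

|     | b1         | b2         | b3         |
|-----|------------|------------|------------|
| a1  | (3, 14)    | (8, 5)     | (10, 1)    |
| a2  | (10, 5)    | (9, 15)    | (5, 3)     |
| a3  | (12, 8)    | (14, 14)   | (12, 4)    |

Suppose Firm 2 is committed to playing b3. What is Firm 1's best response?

With Firm 2 fixed at b3, Firm 1's payoffs are: a1 → 10, a2 → 5, a3 → 12.
The maximum is 12, achieved by a3.

a3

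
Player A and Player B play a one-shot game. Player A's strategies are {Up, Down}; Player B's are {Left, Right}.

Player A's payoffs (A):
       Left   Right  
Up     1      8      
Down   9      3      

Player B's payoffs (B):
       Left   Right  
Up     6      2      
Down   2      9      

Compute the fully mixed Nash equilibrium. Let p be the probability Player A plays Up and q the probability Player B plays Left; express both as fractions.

Each player's mixing probability is pinned down by making the *other* player indifferent.
Player B indifferent between Left and Right: p·6 + (1−p)·2 = p·2 + (1−p)·9 ⟹ 2 + 4p = 9 + (-7)p ⟹ p = 7/11.
Player A indifferent between Up and Down: q·1 + (1−q)·8 = q·9 + (1−q)·3 ⟹ 8 + (-7)q = 3 + 6q ⟹ q = 5/13.

p = 7/11, q = 5/13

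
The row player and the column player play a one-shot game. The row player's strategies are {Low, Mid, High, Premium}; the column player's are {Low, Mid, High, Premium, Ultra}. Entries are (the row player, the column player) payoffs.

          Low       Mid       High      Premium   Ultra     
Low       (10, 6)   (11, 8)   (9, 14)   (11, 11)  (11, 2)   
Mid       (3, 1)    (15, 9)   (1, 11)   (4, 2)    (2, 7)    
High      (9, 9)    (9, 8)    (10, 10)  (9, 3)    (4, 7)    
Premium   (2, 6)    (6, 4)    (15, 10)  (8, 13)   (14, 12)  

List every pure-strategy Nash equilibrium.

None

A profile is a Nash equilibrium when each player is best-responding to the other.
The row player's best responses — vs Low: Low (payoff 10); vs Mid: Mid (payoff 15); vs High: Premium (payoff 15); vs Premium: Low (payoff 11); vs Ultra: Premium (payoff 14).
The column player's best responses — vs Low: High (payoff 14); vs Mid: High (payoff 11); vs High: High (payoff 10); vs Premium: Premium (payoff 13).
No cell has both players best-responding. For instance, the row player's best reply to Premium is Low, but against Low the column player prefers High over Premium.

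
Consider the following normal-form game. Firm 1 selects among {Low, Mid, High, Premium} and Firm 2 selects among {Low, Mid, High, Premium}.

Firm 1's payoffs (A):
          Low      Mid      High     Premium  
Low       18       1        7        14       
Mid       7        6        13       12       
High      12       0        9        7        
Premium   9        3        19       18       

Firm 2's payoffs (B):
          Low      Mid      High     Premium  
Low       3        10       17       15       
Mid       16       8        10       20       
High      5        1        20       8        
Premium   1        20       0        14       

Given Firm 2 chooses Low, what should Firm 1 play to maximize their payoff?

Low

With Firm 2 fixed at Low, Firm 1's payoffs are: Low → 18, Mid → 7, High → 12, Premium → 9.
The maximum is 18, achieved by Low.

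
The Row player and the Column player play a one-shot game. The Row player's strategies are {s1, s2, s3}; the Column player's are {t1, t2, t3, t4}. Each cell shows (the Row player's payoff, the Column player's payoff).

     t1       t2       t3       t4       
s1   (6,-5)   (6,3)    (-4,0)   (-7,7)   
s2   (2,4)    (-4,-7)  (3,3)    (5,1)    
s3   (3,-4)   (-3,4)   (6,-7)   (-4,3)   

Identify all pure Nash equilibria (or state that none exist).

No pure-strategy Nash equilibrium

Find each player's best response to every opponent strategy; NE are the intersections.
The Row player's best responses — vs t1: s1 (payoff 6); vs t2: s1 (payoff 6); vs t3: s3 (payoff 6); vs t4: s2 (payoff 5).
The Column player's best responses — vs s1: t4 (payoff 7); vs s2: t1 (payoff 4); vs s3: t2 (payoff 4).
No cell has both players best-responding. For instance, the Row player's best reply to t2 is s1, but against s1 the Column player prefers t4 over t2.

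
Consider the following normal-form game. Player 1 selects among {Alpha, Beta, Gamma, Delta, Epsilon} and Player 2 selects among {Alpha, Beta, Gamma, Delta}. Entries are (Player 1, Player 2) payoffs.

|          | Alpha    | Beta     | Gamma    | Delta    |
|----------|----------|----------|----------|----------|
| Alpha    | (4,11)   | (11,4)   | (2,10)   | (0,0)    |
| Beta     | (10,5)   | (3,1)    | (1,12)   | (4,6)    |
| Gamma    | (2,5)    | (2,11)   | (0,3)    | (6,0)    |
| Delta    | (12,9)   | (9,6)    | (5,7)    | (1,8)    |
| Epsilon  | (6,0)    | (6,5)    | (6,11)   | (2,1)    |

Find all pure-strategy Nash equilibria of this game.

Find each player's best response to every opponent strategy; NE are the intersections.
Player 1's best responses — vs Alpha: Delta (payoff 12); vs Beta: Alpha (payoff 11); vs Gamma: Epsilon (payoff 6); vs Delta: Gamma (payoff 6).
Player 2's best responses — vs Alpha: Alpha (payoff 11); vs Beta: Gamma (payoff 12); vs Gamma: Beta (payoff 11); vs Delta: Alpha (payoff 9); vs Epsilon: Gamma (payoff 11).
Mutual best responses occur at (Delta, Alpha) and (Epsilon, Gamma); at each, neither player gains by switching.

(Delta, Alpha) and (Epsilon, Gamma)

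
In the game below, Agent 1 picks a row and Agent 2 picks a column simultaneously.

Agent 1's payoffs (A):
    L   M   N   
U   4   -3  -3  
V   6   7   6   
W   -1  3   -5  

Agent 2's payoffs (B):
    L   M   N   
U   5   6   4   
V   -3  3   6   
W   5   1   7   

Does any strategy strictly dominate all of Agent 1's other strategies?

V

A strategy is strictly dominant if it gives Agent 1 a strictly higher payoff than every other strategy, against every choice by the opponent.
V strictly dominates: vs L: 6 > each of {4, -1}; vs M: 7 > each of {-3, 3}; vs N: 6 > each of {-3, -5}.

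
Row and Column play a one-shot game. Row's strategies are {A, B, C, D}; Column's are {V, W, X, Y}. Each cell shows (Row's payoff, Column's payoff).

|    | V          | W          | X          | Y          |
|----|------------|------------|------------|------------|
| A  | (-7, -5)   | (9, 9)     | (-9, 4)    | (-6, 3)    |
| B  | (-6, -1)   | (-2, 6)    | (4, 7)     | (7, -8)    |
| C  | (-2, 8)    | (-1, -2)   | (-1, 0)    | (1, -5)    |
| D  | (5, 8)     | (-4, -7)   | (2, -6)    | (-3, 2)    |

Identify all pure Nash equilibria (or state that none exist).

Find each player's best response to every opponent strategy; NE are the intersections.
Row's best responses — vs V: D (payoff 5); vs W: A (payoff 9); vs X: B (payoff 4); vs Y: B (payoff 7).
Column's best responses — vs A: W (payoff 9); vs B: X (payoff 7); vs C: V (payoff 8); vs D: V (payoff 8).
Mutual best responses occur at (A, W), (B, X), and (D, V); at each, neither player gains by switching.

(A, W), (B, X), and (D, V)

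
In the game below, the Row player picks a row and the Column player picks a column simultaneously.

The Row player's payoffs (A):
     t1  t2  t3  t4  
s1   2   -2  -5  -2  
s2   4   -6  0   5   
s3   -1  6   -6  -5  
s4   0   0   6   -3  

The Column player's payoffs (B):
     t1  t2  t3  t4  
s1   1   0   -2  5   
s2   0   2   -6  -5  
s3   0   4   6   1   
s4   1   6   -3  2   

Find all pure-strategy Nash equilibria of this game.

Find each player's best response to every opponent strategy; NE are the intersections.
The Row player's best responses — vs t1: s2 (payoff 4); vs t2: s3 (payoff 6); vs t3: s4 (payoff 6); vs t4: s2 (payoff 5).
The Column player's best responses — vs s1: t4 (payoff 5); vs s2: t2 (payoff 2); vs s3: t3 (payoff 6); vs s4: t2 (payoff 6).
No cell has both players best-responding. For instance, the Row player's best reply to t3 is s4, but against s4 the Column player prefers t2 over t3.

No pure-strategy Nash equilibrium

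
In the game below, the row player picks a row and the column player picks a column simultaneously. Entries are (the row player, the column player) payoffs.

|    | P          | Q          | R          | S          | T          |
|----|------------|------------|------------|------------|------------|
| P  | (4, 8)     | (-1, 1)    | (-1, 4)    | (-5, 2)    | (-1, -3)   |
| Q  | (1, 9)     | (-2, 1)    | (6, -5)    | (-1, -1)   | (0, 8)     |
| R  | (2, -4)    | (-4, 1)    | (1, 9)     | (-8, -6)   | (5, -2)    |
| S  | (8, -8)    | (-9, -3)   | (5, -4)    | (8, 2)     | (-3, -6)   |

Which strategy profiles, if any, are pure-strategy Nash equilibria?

(S, S)

A profile is a Nash equilibrium when each player is best-responding to the other.
The row player's best responses — vs P: S (payoff 8); vs Q: P (payoff -1); vs R: Q (payoff 6); vs S: S (payoff 8); vs T: R (payoff 5).
The column player's best responses — vs P: P (payoff 8); vs Q: P (payoff 9); vs R: R (payoff 9); vs S: S (payoff 2).
The only mutual best response is (S, S); neither player gains by switching there.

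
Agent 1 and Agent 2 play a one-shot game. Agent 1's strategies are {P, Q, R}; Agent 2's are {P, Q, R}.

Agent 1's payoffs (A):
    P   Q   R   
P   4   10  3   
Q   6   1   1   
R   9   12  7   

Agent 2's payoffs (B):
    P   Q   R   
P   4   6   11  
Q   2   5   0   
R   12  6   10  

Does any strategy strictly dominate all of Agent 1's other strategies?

R

A strategy is strictly dominant if it gives Agent 1 a strictly higher payoff than every other strategy, against every choice by the opponent.
R strictly dominates: vs P: 9 > each of {4, 6}; vs Q: 12 > each of {10, 1}; vs R: 7 > each of {3, 1}.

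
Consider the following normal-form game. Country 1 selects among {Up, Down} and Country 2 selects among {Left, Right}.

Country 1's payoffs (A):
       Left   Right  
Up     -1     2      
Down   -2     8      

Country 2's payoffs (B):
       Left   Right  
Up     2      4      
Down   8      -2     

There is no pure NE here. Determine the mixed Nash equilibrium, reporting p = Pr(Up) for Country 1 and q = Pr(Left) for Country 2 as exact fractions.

p = 5/6, q = 6/7

In a mixed NE each player is indifferent between their pure strategies, so the opponent's mix sets the indifference.
Country 2 indifferent between Left and Right: p·2 + (1−p)·8 = p·4 + (1−p)·(-2) ⟹ 8 + (-6)p = (-2) + 6p ⟹ p = 5/6.
Country 1 indifferent between Up and Down: q·(-1) + (1−q)·2 = q·(-2) + (1−q)·8 ⟹ 2 + (-3)q = 8 + (-10)q ⟹ q = 6/7.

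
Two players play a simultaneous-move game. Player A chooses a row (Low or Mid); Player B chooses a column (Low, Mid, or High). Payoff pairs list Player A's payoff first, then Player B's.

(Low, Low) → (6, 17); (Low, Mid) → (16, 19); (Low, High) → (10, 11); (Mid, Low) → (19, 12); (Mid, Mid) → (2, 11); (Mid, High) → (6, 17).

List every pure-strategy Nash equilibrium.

(Low, Mid)

Find each player's best response to every opponent strategy; NE are the intersections.
Player A's best responses — vs Low: Mid (payoff 19); vs Mid: Low (payoff 16); vs High: Low (payoff 10).
Player B's best responses — vs Low: Mid (payoff 19); vs Mid: High (payoff 17).
The only mutual best response is (Low, Mid); neither player gains by switching there.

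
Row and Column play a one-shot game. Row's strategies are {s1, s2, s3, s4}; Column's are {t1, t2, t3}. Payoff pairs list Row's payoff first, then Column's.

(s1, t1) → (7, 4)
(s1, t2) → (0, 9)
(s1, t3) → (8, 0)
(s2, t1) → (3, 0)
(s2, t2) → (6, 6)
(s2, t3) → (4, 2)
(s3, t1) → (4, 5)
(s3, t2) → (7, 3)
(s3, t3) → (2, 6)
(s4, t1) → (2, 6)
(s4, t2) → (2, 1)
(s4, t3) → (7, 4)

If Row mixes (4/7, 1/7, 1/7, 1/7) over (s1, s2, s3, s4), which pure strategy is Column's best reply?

Compute Column's expected payoff from each pure strategy against the given mix.
t1: (4/7)·4 + (1/7)·0 + (1/7)·5 + (1/7)·6 = 27/7
t2: (4/7)·9 + (1/7)·6 + (1/7)·3 + (1/7)·1 = 46/7
t3: (4/7)·0 + (1/7)·2 + (1/7)·6 + (1/7)·4 = 12/7
Highest expected payoff is 46/7, from t2.

t2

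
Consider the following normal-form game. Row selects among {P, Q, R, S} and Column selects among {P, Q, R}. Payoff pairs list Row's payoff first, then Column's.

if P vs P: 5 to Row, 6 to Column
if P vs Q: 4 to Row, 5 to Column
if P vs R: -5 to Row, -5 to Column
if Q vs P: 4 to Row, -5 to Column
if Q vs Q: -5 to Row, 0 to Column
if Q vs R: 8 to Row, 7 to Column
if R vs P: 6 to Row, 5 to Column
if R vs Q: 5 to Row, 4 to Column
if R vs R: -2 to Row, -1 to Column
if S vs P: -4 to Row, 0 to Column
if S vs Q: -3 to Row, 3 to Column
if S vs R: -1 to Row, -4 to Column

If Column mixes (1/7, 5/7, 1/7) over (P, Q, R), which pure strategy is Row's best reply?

Row's best reply maximizes expected payoff against the mix.
P: (1/7)·5 + (5/7)·4 + (1/7)·(-5) = 20/7
Q: (1/7)·4 + (5/7)·(-5) + (1/7)·8 = -13/7
R: (1/7)·6 + (5/7)·5 + (1/7)·(-2) = 29/7
S: (1/7)·(-4) + (5/7)·(-3) + (1/7)·(-1) = -20/7
Highest expected payoff is 29/7, from R.

R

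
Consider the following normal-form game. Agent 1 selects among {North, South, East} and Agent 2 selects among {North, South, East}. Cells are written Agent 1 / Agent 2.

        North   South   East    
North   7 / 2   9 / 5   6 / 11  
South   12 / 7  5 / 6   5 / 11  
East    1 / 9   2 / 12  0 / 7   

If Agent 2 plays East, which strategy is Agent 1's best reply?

North

With Agent 2 fixed at East, Agent 1's payoffs are: North → 6, South → 5, East → 0.
The maximum is 6, achieved by North.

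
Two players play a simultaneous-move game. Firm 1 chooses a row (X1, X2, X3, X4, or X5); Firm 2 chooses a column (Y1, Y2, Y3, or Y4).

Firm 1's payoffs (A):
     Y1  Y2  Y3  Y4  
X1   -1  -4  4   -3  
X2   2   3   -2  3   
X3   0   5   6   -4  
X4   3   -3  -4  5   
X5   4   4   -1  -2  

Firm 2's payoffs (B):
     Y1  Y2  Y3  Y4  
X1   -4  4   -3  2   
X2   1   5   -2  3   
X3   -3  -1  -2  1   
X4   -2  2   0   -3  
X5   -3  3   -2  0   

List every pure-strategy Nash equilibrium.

No pure-strategy Nash equilibrium

Check mutual best responses: a cell is a NE iff neither player can gain by unilaterally deviating.
Firm 1's best responses — vs Y1: X5 (payoff 4); vs Y2: X3 (payoff 5); vs Y3: X3 (payoff 6); vs Y4: X4 (payoff 5).
Firm 2's best responses — vs X1: Y2 (payoff 4); vs X2: Y2 (payoff 5); vs X3: Y4 (payoff 1); vs X4: Y2 (payoff 2); vs X5: Y2 (payoff 3).
No cell has both players best-responding. For instance, Firm 1's best reply to Y2 is X3, but against X3 Firm 2 prefers Y4 over Y2.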